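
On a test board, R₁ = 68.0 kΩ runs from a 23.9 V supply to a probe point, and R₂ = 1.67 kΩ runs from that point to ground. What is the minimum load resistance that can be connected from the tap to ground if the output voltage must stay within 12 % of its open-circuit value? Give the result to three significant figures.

R_L(min) ≈ 12.0 kΩ

Output resistance R_th = R₁‖R₂ = (68.0 × 1.67)/69.67 = 1.630 kΩ.
The fractional drop is R_th/(R_th + R_L); requiring this ≤ 0.120 gives R_L ≥ R_th(1/0.120 − 1) = 1.630 × 7.333 = 12.0 kΩ.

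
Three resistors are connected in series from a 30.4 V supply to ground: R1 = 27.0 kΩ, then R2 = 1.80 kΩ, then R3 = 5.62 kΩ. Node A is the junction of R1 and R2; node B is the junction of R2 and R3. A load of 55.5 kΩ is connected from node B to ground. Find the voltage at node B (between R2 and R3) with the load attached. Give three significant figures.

At node B, R3 is in parallel with the load: R3‖R_L = 5.103 kΩ.
Below node A the resistance is R2 + (R3‖R_L) = 6.903 kΩ, so V_A = 30.4 × 6.903/33.90 = 6.190 V.
Then V_B = V_A × (R3‖R_L)/(R2 + R3‖R_L) = 6.190 × 5.103/6.903 = 4.58 V.

V ≈ 4.58 V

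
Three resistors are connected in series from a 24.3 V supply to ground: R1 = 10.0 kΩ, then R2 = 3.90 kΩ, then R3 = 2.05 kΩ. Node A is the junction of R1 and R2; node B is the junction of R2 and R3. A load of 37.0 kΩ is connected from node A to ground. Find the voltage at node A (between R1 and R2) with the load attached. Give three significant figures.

V ≈ 8.23 V

Below node A the series string R2+R3 = 5.950 kΩ sits in parallel with the 37.0 kΩ load: 5.126 kΩ.
V_A = 24.3 × 5.126/(10.0 + 5.126) = 8.23 V.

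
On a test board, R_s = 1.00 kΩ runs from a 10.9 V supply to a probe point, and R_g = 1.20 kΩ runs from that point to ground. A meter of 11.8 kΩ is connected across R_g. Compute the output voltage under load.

The load sits in parallel with R_g: R_g‖R_L = (1.20 × 11.8) / (1.20 + 11.8) = 1.089 kΩ.
V_out = 10.9 × 1.089 / (1.00 + 1.089) = 10.9 × 1.089/2.089 = 5.68 V.
(Unloaded it would have been 5.95 V.)

V_out ≈ 5.68 V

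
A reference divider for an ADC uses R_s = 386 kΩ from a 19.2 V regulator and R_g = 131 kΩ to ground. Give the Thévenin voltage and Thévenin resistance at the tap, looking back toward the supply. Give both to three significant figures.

V_th is the open-circuit tap voltage: 19.2 × 131/(386 + 131) = 4.86 V.
With the supply zeroed, R_s and R_g appear in parallel from the tap: R_th = R_s‖R_g = (386 × 131)/517.0 = 97.8 kΩ.

V_th = 4.86 V, R_th = 97.8 kΩ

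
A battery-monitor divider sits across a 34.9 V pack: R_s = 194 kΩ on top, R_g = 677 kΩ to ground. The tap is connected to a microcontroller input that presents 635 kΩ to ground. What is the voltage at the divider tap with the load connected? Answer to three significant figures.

V_out ≈ 21.9 V

The load sits in parallel with R_g: R_g‖R_L = (677 × 635) / (677 + 635) = 327.7 kΩ.
V_out = 34.9 × 327.7 / (194 + 327.7) = 34.9 × 327.7/521.7 = 21.9 V.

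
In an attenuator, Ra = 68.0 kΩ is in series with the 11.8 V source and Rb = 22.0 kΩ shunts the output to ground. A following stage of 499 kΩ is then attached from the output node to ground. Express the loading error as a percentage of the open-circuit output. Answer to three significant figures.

The divider's output (Thévenin) resistance is Ra‖Rb = 16.62 kΩ.
Fractional drop under load = R_th/(R_th + R_L) = 16.62 / (16.62 + 499) = 0.03224.
So the output falls by 3.22 %.

3.22 %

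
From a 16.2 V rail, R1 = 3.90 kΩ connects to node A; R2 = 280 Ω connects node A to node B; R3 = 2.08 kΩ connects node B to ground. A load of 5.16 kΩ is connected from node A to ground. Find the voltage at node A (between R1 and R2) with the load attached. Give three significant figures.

V ≈ 4.75 V

Below node A the series string R2+R3 = 2360 Ω sits in parallel with the 5160 Ω load: 1619 Ω.
V_A = 16.2 × 1619/(3900 + 1619) = 4.75 V.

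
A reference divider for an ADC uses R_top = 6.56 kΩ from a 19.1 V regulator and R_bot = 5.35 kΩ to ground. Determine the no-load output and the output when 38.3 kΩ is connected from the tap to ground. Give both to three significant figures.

Open-circuit: V = 19.1 × 5.35/(6.56 + 5.35) = 8.58 V.
With the load, R_bot becomes R_bot‖R_L = 4.694 kΩ, so V = 19.1 × 4.694/11.25 = 7.97 V.

Unloaded: 8.58 V; loaded: 7.97 V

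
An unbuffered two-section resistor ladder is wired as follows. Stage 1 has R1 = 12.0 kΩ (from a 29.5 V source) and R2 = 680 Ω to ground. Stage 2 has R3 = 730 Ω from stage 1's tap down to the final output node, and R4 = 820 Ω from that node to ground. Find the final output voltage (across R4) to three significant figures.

Stage 2 presents R3+R4 = 1550 Ω as a load on stage 1's tap.
Stage 1's lower leg becomes R2‖(R3+R4) = 472.6 Ω, so V_mid = 29.5 × 472.6/12470 = 1.118 V.
Stage 2 is itself unloaded: V_out = V_mid × R4/(R3+R4) = 1.118 × 820/1550 = 0.591 V.

V_out ≈ 0.591 V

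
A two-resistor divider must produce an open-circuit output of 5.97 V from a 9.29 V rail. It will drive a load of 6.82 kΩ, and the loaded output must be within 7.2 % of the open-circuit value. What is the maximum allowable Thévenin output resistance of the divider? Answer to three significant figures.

R_th ≤ 529 Ω

Loading drop = R_th/(R_th + R_L) ≤ 0.0720, so R_th ≤ R_L · ε/(1−ε) = 6.82 kΩ × 0.0720/0.9280 = 529 Ω.
(Any R1, R2 with R2/(R1+R2) = 0.643 and R1‖R2 ≤ 529 Ω will meet the spec.)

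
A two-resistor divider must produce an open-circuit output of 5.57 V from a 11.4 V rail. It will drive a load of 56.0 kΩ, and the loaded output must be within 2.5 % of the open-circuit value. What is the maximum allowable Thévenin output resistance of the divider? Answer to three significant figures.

Loading drop = R_th/(R_th + R_L) ≤ 0.0250, so R_th ≤ R_L · ε/(1−ε) = 56.0 kΩ × 0.0250/0.9750 = 1.44 kΩ.
(Any R1, R2 with R2/(R1+R2) = 0.489 and R1‖R2 ≤ 1.44 kΩ will meet the spec.)

R_th ≤ 1.44 kΩ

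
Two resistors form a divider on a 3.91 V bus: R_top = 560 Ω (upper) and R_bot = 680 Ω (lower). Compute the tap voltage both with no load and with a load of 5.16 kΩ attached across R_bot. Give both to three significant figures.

Unloaded: 2.14 V; loaded: 2.02 V

Open-circuit: V = 3.91 × 680/(560 + 680) = 2.14 V.
With the load, R_bot becomes R_bot‖R_L = 600.8 Ω, so V = 3.91 × 600.8/1161 = 2.02 V.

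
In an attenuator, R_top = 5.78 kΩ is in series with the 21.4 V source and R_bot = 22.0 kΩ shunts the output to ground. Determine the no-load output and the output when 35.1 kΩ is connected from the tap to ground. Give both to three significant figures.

Unloaded: 16.9 V; loaded: 15.0 V

Open-circuit: V = 21.4 × 22.0/(5.78 + 22.0) = 16.9 V.
With the load, R_bot becomes R_bot‖R_L = 13.52 kΩ, so V = 21.4 × 13.52/19.30 = 15.0 V.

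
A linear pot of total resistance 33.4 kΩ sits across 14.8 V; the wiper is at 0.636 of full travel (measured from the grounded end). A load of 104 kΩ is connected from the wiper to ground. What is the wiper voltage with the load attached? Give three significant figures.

The wiper splits the pot into (1−α)R = 12.16 kΩ above and αR = 21.24 kΩ below.
Lower section ‖ load = 17.64 kΩ.
V_wiper = 14.8 × 17.64/(12.16 + 17.64) = 8.76 V.

V ≈ 8.76 V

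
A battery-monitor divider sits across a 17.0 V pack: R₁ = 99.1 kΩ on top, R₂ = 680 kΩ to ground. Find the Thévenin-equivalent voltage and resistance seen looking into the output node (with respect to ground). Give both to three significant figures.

V_th is the open-circuit tap voltage: 17.0 × 680/(99.1 + 680) = 14.8 V.
With the supply zeroed, R₁ and R₂ appear in parallel from the tap: R_th = R₁‖R₂ = (99.1 × 680)/779.1 = 86.5 kΩ.

V_th = 14.8 V, R_th = 86.5 kΩ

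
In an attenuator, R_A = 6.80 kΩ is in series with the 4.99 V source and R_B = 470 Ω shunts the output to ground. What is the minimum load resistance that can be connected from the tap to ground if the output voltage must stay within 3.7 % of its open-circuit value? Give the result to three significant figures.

R_L(min) ≈ 11.4 kΩ

Output resistance R_th = R_A‖R_B = (6800 × 470)/7270 = 439.6 Ω.
The fractional drop is R_th/(R_th + R_L); requiring this ≤ 0.0370 gives R_L ≥ R_th(1/0.0370 − 1) = 439.6 × 26.03 = 11.4 kΩ.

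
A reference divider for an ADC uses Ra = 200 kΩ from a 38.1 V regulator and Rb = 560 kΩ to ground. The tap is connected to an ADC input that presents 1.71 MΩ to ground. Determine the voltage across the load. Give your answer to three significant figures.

V_out ≈ 25.8 V

The load sits in parallel with Rb: Rb‖R_L = (560 × 1710) / (560 + 1710) = 421.9 kΩ.
V_out = 38.1 × 421.9 / (200 + 421.9) = 38.1 × 421.9/621.9 = 25.8 V.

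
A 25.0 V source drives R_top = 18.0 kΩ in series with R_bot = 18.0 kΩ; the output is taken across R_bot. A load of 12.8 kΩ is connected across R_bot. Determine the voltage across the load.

The load sits in parallel with R_bot: R_bot‖R_L = (18.0 × 12.8) / (18.0 + 12.8) = 7.481 kΩ.
V_out = 25.0 × 7.481 / (18.0 + 7.481) = 25.0 × 7.481/25.48 = 7.34 V.

V_out ≈ 7.34 V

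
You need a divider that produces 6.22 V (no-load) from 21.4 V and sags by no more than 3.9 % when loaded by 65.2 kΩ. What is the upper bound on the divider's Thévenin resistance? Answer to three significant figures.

Loading drop = R_th/(R_th + R_L) ≤ 0.0390, so R_th ≤ R_L · ε/(1−ε) = 65.2 kΩ × 0.0390/0.9610 = 2.65 kΩ.

R_th ≤ 2.65 kΩ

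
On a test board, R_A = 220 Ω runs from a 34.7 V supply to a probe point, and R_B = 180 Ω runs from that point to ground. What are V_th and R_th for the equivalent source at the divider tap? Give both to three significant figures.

V_th is the open-circuit tap voltage: 34.7 × 180/(220 + 180) = 15.6 V.
With the supply zeroed, R_A and R_B appear in parallel from the tap: R_th = R_A‖R_B = (220 × 180)/400.0 = 99.0 Ω.

V_th = 15.6 V, R_th = 99.0 Ω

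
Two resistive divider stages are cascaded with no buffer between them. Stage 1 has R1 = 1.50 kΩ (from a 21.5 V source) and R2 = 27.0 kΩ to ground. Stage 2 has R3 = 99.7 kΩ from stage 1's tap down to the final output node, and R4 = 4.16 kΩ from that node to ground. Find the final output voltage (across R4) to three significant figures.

V_out ≈ 0.805 V

Stage 2 presents R3+R4 = 103.9 kΩ as a load on stage 1's tap.
Stage 1's lower leg becomes R2‖(R3+R4) = 21.43 kΩ, so V_mid = 21.5 × 21.43/22.93 = 20.09 V.
Stage 2 is itself unloaded: V_out = V_mid × R4/(R3+R4) = 20.09 × 4.16/103.9 = 0.805 V.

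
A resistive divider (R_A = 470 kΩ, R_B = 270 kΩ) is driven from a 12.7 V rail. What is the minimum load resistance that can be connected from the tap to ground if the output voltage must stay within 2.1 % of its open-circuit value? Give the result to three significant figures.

R_L(min) ≈ 7.99 MΩ

Output resistance R_th = R_A‖R_B = (470 × 270)/740.0 = 171.5 kΩ.
The fractional drop is R_th/(R_th + R_L); requiring this ≤ 0.0210 gives R_L ≥ R_th(1/0.0210 − 1) = 171.5 × 46.62 = 7.99 MΩ.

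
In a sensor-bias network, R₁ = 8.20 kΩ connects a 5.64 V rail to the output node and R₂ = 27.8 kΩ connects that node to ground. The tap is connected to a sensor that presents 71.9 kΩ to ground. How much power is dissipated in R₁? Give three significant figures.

Total resistance from the source is R₁ + (R₂‖R_L) = 28.25 kΩ, so I = 5.64/28.25 kΩ = 0.1997 mA.
P = I²·R₁ = (0.1997 mA)² × 8.20 kΩ = 0.327 mW.

P ≈ 0.327 mW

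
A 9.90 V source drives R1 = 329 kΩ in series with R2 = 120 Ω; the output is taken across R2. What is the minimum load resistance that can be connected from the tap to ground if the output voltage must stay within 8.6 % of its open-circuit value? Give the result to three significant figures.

R_L(min) ≈ 1.27 kΩ

Output resistance R_th = R1‖R2 = (329000 × 120)/329100 = 120.0 Ω.
The fractional drop is R_th/(R_th + R_L); requiring this ≤ 0.0860 gives R_L ≥ R_th(1/0.0860 − 1) = 120.0 × 10.63 = 1.27 kΩ.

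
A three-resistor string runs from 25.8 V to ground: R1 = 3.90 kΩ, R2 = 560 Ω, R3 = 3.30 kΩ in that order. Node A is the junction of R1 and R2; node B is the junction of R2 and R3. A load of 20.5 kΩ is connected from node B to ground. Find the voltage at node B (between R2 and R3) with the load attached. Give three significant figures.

At node B, R3 is in parallel with the load: R3‖R_L = 2842 Ω.
Below node A the resistance is R2 + (R3‖R_L) = 3402 Ω, so V_A = 25.8 × 3402/7302 = 12.02 V.
Then V_B = V_A × (R3‖R_L)/(R2 + R3‖R_L) = 12.02 × 2842/3402 = 10.0 V.

V ≈ 10.0 V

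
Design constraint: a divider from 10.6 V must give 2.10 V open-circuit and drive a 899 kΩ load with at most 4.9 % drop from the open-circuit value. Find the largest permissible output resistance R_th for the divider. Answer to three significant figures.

R_th ≤ 46.3 kΩ

Loading drop = R_th/(R_th + R_L) ≤ 0.0490, so R_th ≤ R_L · ε/(1−ε) = 899 kΩ × 0.0490/0.9510 = 46.3 kΩ.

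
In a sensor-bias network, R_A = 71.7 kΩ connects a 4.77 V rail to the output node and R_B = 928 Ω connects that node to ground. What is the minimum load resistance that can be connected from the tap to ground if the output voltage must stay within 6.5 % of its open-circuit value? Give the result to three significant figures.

R_L(min) ≈ 13.2 kΩ

Output resistance R_th = R_A‖R_B = (71700 × 928)/72630 = 916.1 Ω.
The fractional drop is R_th/(R_th + R_L); requiring this ≤ 0.0650 gives R_L ≥ R_th(1/0.0650 − 1) = 916.1 × 14.38 = 13.2 kΩ.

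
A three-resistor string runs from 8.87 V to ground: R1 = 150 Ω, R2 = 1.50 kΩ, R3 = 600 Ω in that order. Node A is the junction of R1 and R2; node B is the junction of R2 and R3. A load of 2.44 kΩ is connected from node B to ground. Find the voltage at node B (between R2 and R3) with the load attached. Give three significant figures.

At node B, R3 is in parallel with the load: R3‖R_L = 481.6 Ω.
Below node A the resistance is R2 + (R3‖R_L) = 1982 Ω, so V_A = 8.87 × 1982/2132 = 8.246 V.
Then V_B = V_A × (R3‖R_L)/(R2 + R3‖R_L) = 8.246 × 481.6/1982 = 2.00 V.

V ≈ 2.00 V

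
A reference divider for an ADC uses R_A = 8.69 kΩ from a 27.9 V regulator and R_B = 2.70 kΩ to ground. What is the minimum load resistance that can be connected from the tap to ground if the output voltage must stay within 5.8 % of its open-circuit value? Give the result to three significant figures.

Output resistance R_th = R_A‖R_B = (8.69 × 2.70)/11.39 = 2.060 kΩ.
The fractional drop is R_th/(R_th + R_L); requiring this ≤ 0.0580 gives R_L ≥ R_th(1/0.0580 − 1) = 2.060 × 16.24 = 33.5 kΩ.

R_L(min) ≈ 33.5 kΩ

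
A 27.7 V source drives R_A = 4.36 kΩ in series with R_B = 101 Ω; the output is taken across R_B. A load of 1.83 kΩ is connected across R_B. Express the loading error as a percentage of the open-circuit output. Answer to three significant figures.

5.12 %

The divider's output (Thévenin) resistance is R_A‖R_B = 98.71 Ω.
Fractional drop under load = R_th/(R_th + R_L) = 98.71 / (98.71 + 1830) = 0.05118.
So the output falls by 5.12 %.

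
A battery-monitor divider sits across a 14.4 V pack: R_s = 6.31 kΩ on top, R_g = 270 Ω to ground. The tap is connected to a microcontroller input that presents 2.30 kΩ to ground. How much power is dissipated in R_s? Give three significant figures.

P ≈ 30.5 mW

Total resistance from the source is R_s + (R_g‖R_L) = 6552 Ω, so I = 14.4/6552 Ω = 2.198 mA.
P = I²·R_s = (2.198 mA)² × 6.31 kΩ = 30.5 mW.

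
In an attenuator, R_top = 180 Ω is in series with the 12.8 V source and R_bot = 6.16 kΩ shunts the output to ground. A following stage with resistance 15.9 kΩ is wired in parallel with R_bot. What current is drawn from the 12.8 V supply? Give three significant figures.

I ≈ 2.77 mA

R_bot‖R_L = 4440 Ω, so the source sees R_top + R_bot‖R_L = 4620 Ω.
I = 12.8 V / 4620 Ω = 2.77 mA.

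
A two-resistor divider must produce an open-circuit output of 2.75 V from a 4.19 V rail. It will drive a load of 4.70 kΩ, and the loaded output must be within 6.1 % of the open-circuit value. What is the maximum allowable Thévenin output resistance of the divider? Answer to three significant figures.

Loading drop = R_th/(R_th + R_L) ≤ 0.0610, so R_th ≤ R_L · ε/(1−ε) = 4.70 kΩ × 0.0610/0.9390 = 305 Ω.

R_th ≤ 305 Ω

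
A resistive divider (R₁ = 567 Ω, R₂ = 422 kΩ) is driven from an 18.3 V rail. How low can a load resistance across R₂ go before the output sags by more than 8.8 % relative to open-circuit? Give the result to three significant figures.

Output resistance R_th = R₁‖R₂ = (567 × 422000)/422600 = 566.2 Ω.
The fractional drop is R_th/(R_th + R_L); requiring this ≤ 0.0880 gives R_L ≥ R_th(1/0.0880 − 1) = 566.2 × 10.36 = 5.87 kΩ.

R_L(min) ≈ 5.87 kΩ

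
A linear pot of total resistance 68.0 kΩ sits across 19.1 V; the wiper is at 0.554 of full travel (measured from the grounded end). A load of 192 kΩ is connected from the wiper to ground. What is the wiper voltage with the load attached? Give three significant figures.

The wiper splits the pot into (1−α)R = 30.33 kΩ above and αR = 37.67 kΩ below.
Lower section ‖ load = 31.49 kΩ.
V_wiper = 19.1 × 31.49/(30.33 + 31.49) = 9.73 V.

V ≈ 9.73 V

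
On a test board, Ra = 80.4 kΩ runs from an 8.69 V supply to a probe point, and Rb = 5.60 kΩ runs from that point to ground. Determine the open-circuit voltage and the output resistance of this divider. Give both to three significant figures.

V_th is the open-circuit tap voltage: 8.69 × 5.60/(80.4 + 5.60) = 0.566 V.
With the supply zeroed, Ra and Rb appear in parallel from the tap: R_th = Ra‖Rb = (80.4 × 5.60)/86.00 = 5.24 kΩ.

V_th = 0.566 V, R_th = 5.24 kΩ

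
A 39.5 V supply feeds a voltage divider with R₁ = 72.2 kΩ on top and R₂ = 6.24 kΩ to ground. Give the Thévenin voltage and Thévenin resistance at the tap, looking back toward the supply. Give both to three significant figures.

V_th is the open-circuit tap voltage: 39.5 × 6.24/(72.2 + 6.24) = 3.14 V.
With the supply zeroed, R₁ and R₂ appear in parallel from the tap: R_th = R₁‖R₂ = (72.2 × 6.24)/78.44 = 5.74 kΩ.

V_th = 3.14 V, R_th = 5.74 kΩ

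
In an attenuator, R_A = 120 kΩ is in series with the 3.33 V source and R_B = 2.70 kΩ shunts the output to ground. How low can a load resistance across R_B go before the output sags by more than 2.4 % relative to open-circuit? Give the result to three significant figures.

Output resistance R_th = R_A‖R_B = (120 × 2.70)/122.7 = 2.641 kΩ.
The fractional drop is R_th/(R_th + R_L); requiring this ≤ 0.0240 gives R_L ≥ R_th(1/0.0240 − 1) = 2.641 × 40.67 = 107 kΩ.

R_L(min) ≈ 107 kΩ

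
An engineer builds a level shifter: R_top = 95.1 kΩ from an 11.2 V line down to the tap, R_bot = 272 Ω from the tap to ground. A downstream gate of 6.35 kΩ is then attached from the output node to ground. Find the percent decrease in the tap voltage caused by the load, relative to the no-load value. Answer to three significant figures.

4.10 %

The divider's output (Thévenin) resistance is R_top‖R_bot = 271.2 Ω.
Fractional drop under load = R_th/(R_th + R_L) = 271.2 / (271.2 + 6350) = 0.04096.
So the output falls by 4.10 %.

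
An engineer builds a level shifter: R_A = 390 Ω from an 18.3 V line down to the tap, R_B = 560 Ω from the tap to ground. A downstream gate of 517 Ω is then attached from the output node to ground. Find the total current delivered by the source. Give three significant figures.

R_B‖R_L = 268.8 Ω, so the source sees R_A + R_B‖R_L = 658.8 Ω.
I = 18.3 V / 658.8 Ω = 27.8 mA.

I ≈ 27.8 mA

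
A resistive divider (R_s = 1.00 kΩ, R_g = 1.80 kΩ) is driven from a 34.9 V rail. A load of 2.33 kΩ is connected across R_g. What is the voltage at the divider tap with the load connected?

The load sits in parallel with R_g: R_g‖R_L = (1.80 × 2.33) / (1.80 + 2.33) = 1.015 kΩ.
V_out = 34.9 × 1.015 / (1.00 + 1.015) = 34.9 × 1.015/2.015 = 17.6 V.

V_out ≈ 17.6 V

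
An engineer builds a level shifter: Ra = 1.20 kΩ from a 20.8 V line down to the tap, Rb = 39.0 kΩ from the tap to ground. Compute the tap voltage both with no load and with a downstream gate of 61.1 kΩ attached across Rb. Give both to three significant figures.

Open-circuit: V = 20.8 × 39.0/(1.20 + 39.0) = 20.2 V.
With the load, Rb becomes Rb‖R_L = 23.81 kΩ, so V = 20.8 × 23.81/25.01 = 19.8 V.

Unloaded: 20.2 V; loaded: 19.8 V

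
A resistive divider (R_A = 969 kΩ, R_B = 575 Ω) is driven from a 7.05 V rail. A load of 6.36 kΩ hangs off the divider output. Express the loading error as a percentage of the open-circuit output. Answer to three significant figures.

8.29 %

Unloaded V = 7.05 × 575/969600 = 0.0041810 V.
Loaded: R_B‖R_L = 527.3 Ω, giving V = 7.05 × 527.3/969500 = 0.0038345 V.
Drop = (0.0041810 − 0.0038345) / 0.0041810 = 8.29 %.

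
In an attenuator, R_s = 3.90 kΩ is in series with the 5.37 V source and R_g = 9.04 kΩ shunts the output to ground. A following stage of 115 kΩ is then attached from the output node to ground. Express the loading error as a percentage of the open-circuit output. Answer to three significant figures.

The divider's output (Thévenin) resistance is R_s‖R_g = 2.725 kΩ.
Fractional drop under load = R_th/(R_th + R_L) = 2.725 / (2.725 + 115) = 0.02314.
So the output falls by 2.31 %.

2.31 %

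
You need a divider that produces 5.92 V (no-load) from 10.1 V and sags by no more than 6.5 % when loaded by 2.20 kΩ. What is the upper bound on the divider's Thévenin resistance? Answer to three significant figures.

R_th ≤ 153 Ω

Loading drop = R_th/(R_th + R_L) ≤ 0.0650, so R_th ≤ R_L · ε/(1−ε) = 2.20 kΩ × 0.0650/0.9350 = 153 Ω.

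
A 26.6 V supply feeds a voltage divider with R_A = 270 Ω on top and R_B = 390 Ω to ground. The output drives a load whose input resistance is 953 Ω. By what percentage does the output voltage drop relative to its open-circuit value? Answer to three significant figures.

14.3 %

Unloaded V = 26.6 × 390/660.0 = 15.718 V.
Loaded: R_B‖R_L = 276.7 Ω, giving V = 26.6 × 276.7/546.7 = 13.464 V.
Drop = (15.718 − 13.464) / 15.718 = 14.3 %.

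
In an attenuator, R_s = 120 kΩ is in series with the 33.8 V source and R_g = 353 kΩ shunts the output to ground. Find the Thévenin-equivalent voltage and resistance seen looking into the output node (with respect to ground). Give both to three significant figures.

V_th is the open-circuit tap voltage: 33.8 × 353/(120 + 353) = 25.2 V.
With the supply zeroed, R_s and R_g appear in parallel from the tap: R_th = R_s‖R_g = (120 × 353)/473.0 = 89.6 kΩ.

V_th = 25.2 V, R_th = 89.6 kΩ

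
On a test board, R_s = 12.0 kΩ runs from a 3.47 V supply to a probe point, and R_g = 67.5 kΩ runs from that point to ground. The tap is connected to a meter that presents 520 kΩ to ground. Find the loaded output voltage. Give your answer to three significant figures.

The load sits in parallel with R_g: R_g‖R_L = (67.5 × 520) / (67.5 + 520) = 59.74 kΩ.
V_out = 3.47 × 59.74 / (12.0 + 59.74) = 3.47 × 59.74/71.74 = 2.89 V.
(Unloaded it would have been 2.95 V.)

V_out ≈ 2.89 V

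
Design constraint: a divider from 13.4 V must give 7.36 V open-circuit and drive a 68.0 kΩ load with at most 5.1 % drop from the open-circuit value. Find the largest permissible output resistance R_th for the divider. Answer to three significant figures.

R_th ≤ 3.65 kΩ

Loading drop = R_th/(R_th + R_L) ≤ 0.0510, so R_th ≤ R_L · ε/(1−ε) = 68.0 kΩ × 0.0510/0.9490 = 3.65 kΩ.
(Any R1, R2 with R2/(R1+R2) = 0.549 and R1‖R2 ≤ 3.65 kΩ will meet the spec.)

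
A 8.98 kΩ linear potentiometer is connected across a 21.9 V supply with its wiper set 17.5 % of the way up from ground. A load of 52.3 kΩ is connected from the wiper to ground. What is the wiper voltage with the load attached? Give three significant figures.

The wiper splits the pot into (1−α)R = 7.409 kΩ above and αR = 1.571 kΩ below.
Lower section ‖ load = 1.526 kΩ.
V_wiper = 21.9 × 1.526/(7.409 + 1.526) = 3.74 V.

V ≈ 3.74 V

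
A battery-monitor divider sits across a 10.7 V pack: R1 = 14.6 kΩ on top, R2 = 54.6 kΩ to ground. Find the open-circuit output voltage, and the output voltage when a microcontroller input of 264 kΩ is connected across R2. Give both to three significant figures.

Open-circuit: V = 10.7 × 54.6/(14.6 + 54.6) = 8.44 V.
With the load, R2 becomes R2‖R_L = 45.24 kΩ, so V = 10.7 × 45.24/59.84 = 8.09 V.

Unloaded: 8.44 V; loaded: 8.09 V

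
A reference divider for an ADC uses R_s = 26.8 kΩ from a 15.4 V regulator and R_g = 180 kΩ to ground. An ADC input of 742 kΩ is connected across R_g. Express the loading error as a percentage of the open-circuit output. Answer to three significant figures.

The divider's output (Thévenin) resistance is R_s‖R_g = 23.33 kΩ.
Fractional drop under load = R_th/(R_th + R_L) = 23.33 / (23.33 + 742) = 0.03048.
So the output falls by 3.05 %.

3.05 %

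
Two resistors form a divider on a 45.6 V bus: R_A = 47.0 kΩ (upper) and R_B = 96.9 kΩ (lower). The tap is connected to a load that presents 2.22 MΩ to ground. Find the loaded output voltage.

The load sits in parallel with R_B: R_B‖R_L = (96.9 × 2220) / (96.9 + 2220) = 92.85 kΩ.
V_out = 45.6 × 92.85 / (47.0 + 92.85) = 45.6 × 92.85/139.8 = 30.3 V.

V_out ≈ 30.3 V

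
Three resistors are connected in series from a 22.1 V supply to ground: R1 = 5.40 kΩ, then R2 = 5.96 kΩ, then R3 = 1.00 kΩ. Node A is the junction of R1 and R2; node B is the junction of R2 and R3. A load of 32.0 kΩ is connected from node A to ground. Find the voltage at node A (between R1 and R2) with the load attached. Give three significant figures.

Below node A the series string R2+R3 = 6.960 kΩ sits in parallel with the 32.0 kΩ load: 5.717 kΩ.
V_A = 22.1 × 5.717/(5.40 + 5.717) = 11.4 V.

V ≈ 11.4 V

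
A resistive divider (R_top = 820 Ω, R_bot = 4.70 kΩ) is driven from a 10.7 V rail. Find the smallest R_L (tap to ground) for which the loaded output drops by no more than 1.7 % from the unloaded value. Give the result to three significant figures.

R_L(min) ≈ 40.4 kΩ

Output resistance R_th = R_top‖R_bot = (820 × 4700)/5520 = 698.2 Ω.
The fractional drop is R_th/(R_th + R_L); requiring this ≤ 0.0170 gives R_L ≥ R_th(1/0.0170 − 1) = 698.2 × 57.82 = 40.4 kΩ.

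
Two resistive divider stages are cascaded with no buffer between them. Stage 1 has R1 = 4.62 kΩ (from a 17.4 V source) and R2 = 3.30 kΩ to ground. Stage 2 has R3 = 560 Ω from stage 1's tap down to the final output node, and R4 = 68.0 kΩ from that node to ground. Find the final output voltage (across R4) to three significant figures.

Stage 2 presents R3+R4 = 68560 Ω as a load on stage 1's tap.
Stage 1's lower leg becomes R2‖(R3+R4) = 3148 Ω, so V_mid = 17.4 × 3148/7768 = 7.052 V.
Stage 2 is itself unloaded: V_out = V_mid × R4/(R3+R4) = 7.052 × 68000/68560 = 6.99 V.

V_out ≈ 6.99 V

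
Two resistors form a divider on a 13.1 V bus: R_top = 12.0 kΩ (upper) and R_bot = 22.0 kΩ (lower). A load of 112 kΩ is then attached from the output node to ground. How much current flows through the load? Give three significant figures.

R_bot‖R_L = 18.39 kΩ; V_out = 13.1 × 18.39/30.39 = 7.927 V.
I_L = V_out / R_L = 7.927 / 112 kΩ = 0.0708 mA.

I_L ≈ 0.0708 mA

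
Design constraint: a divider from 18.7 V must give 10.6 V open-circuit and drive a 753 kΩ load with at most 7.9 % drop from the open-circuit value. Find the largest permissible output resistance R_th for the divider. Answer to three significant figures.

R_th ≤ 64.6 kΩ

Loading drop = R_th/(R_th + R_L) ≤ 0.0790, so R_th ≤ R_L · ε/(1−ε) = 753 kΩ × 0.0790/0.9210 = 64.6 kΩ.
(Any R1, R2 with R2/(R1+R2) = 0.567 and R1‖R2 ≤ 64.6 kΩ will meet the spec.)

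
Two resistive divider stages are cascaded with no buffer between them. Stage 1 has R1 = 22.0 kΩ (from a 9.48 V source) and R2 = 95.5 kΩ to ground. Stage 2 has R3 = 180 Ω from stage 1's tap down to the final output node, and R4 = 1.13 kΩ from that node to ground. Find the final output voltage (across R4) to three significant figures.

V_out ≈ 0.454 V

Stage 2 presents R3+R4 = 1310 Ω as a load on stage 1's tap.
Stage 1's lower leg becomes R2‖(R3+R4) = 1292 Ω, so V_mid = 9.48 × 1292/23290 = 0.5260 V.
Stage 2 is itself unloaded: V_out = V_mid × R4/(R3+R4) = 0.5260 × 1130/1310 = 0.454 V.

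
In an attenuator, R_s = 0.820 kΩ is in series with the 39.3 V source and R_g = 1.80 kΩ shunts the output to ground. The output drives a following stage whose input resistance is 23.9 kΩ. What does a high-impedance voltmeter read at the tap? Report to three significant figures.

V_out ≈ 26.4 V

The load sits in parallel with R_g: R_g‖R_L = (1800 × 23900) / (1800 + 23900) = 1674 Ω.
V_out = 39.3 × 1674 / (820 + 1674) = 39.3 × 1674/2494 = 26.4 V.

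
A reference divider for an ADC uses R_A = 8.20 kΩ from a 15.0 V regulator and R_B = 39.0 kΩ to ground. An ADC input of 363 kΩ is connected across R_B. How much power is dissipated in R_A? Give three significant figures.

P ≈ 0.979 mW

Total resistance from the source is R_A + (R_B‖R_L) = 43.42 kΩ, so I = 15.0/43.42 kΩ = 0.3455 mA.
P = I²·R_A = (0.3455 mA)² × 8.20 kΩ = 0.979 mW.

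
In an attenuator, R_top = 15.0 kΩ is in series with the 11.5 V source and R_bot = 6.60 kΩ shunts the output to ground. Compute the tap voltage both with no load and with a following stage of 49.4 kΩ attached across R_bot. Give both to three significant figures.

Unloaded: 3.51 V; loaded: 3.22 V

Open-circuit: V = 11.5 × 6.60/(15.0 + 6.60) = 3.51 V.
With the load, R_bot becomes R_bot‖R_L = 5.822 kΩ, so V = 11.5 × 5.822/20.82 = 3.22 V.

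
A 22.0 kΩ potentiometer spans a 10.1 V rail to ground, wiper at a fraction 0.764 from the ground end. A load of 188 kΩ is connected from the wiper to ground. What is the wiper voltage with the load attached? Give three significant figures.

The wiper splits the pot into (1−α)R = 5.192 kΩ above and αR = 16.81 kΩ below.
Lower section ‖ load = 15.43 kΩ.
V_wiper = 10.1 × 15.43/(5.192 + 15.43) = 7.56 V.

V ≈ 7.56 V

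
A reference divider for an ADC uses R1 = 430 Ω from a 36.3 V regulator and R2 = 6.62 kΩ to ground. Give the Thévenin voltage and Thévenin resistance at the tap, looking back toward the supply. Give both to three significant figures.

V_th is the open-circuit tap voltage: 36.3 × 6620/(430 + 6620) = 34.1 V.
With the supply zeroed, R1 and R2 appear in parallel from the tap: R_th = R1‖R2 = (430 × 6620)/7050 = 404 Ω.

V_th = 34.1 V, R_th = 404 Ω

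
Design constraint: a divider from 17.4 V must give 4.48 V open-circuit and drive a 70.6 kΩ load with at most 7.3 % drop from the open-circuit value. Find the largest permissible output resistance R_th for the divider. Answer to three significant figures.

Loading drop = R_th/(R_th + R_L) ≤ 0.0730, so R_th ≤ R_L · ε/(1−ε) = 70.6 kΩ × 0.0730/0.9270 = 5.56 kΩ.
(Any R1, R2 with R2/(R1+R2) = 0.257 and R1‖R2 ≤ 5.56 kΩ will meet the spec.)

R_th ≤ 5.56 kΩ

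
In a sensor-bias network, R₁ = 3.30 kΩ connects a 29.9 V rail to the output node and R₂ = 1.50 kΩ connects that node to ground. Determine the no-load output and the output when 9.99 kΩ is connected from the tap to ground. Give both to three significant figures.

Open-circuit: V = 29.9 × 1.50/(3.30 + 1.50) = 9.34 V.
With the load, R₂ becomes R₂‖R_L = 1.304 kΩ, so V = 29.9 × 1.304/4.604 = 8.47 V.

Unloaded: 9.34 V; loaded: 8.47 V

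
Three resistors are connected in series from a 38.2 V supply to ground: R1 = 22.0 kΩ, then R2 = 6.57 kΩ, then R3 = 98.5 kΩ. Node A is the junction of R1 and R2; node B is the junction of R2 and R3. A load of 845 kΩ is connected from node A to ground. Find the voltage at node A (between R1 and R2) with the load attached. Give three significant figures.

Below node A the series string R2+R3 = 105.1 kΩ sits in parallel with the 845 kΩ load: 93.45 kΩ.
V_A = 38.2 × 93.45/(22.0 + 93.45) = 30.9 V.

V ≈ 30.9 V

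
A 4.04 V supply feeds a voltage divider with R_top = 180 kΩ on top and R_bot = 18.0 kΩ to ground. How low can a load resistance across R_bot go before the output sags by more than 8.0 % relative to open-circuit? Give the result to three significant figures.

R_L(min) ≈ 188 kΩ

Output resistance R_th = R_top‖R_bot = (180 × 18.0)/198.0 = 16.36 kΩ.
The fractional drop is R_th/(R_th + R_L); requiring this ≤ 0.0800 gives R_L ≥ R_th(1/0.0800 − 1) = 16.36 × 11.50 = 188 kΩ.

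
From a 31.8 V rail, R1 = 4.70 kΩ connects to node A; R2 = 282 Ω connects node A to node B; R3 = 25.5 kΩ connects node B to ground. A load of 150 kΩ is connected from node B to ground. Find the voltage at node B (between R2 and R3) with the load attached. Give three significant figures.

V ≈ 25.9 V

At node B, R3 is in parallel with the load: R3‖R_L = 21790 Ω.
Below node A the resistance is R2 + (R3‖R_L) = 22080 Ω, so V_A = 31.8 × 22080/26780 = 26.22 V.
Then V_B = V_A × (R3‖R_L)/(R2 + R3‖R_L) = 26.22 × 21790/22080 = 25.9 V.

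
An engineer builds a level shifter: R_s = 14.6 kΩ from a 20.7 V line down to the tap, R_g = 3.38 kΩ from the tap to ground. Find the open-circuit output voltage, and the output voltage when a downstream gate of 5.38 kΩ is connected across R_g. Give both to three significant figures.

Open-circuit: V = 20.7 × 3.38/(14.6 + 3.38) = 3.89 V.
With the load, R_g becomes R_g‖R_L = 2.076 kΩ, so V = 20.7 × 2.076/16.68 = 2.58 V.

Unloaded: 3.89 V; loaded: 2.58 V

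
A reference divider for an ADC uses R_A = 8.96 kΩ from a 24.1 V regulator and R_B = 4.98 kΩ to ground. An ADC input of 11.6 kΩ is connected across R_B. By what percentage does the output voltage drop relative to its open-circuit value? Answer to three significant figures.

The divider's output (Thévenin) resistance is R_A‖R_B = 3.201 kΩ.
Fractional drop under load = R_th/(R_th + R_L) = 3.201 / (3.201 + 11.6) = 0.2163.
So the output falls by 21.6 %.

21.6 %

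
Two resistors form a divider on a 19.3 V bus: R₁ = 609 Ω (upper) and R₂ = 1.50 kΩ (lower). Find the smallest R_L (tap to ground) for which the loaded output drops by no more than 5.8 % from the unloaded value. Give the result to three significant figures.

R_L(min) ≈ 7.03 kΩ

Output resistance R_th = R₁‖R₂ = (609 × 1500)/2109 = 433.1 Ω.
The fractional drop is R_th/(R_th + R_L); requiring this ≤ 0.0580 gives R_L ≥ R_th(1/0.0580 − 1) = 433.1 × 16.24 = 7.03 kΩ.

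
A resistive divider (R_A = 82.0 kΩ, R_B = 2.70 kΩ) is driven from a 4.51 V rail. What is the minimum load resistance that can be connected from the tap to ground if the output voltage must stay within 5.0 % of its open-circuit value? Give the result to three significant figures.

R_L(min) ≈ 49.7 kΩ

Output resistance R_th = R_A‖R_B = (82.0 × 2.70)/84.70 = 2.614 kΩ.
The fractional drop is R_th/(R_th + R_L); requiring this ≤ 0.0500 gives R_L ≥ R_th(1/0.0500 − 1) = 2.614 × 19.00 = 49.7 kΩ.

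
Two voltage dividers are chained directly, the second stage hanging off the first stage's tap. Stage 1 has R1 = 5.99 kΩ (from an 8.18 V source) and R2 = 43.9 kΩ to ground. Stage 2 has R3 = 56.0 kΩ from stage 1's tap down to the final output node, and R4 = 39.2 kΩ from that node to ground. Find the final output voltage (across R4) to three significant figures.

Stage 2 presents R3+R4 = 95.20 kΩ as a load on stage 1's tap.
Stage 1's lower leg becomes R2‖(R3+R4) = 30.05 kΩ, so V_mid = 8.18 × 30.05/36.04 = 6.820 V.
Stage 2 is itself unloaded: V_out = V_mid × R4/(R3+R4) = 6.820 × 39.2/95.20 = 2.81 V.

V_out ≈ 2.81 V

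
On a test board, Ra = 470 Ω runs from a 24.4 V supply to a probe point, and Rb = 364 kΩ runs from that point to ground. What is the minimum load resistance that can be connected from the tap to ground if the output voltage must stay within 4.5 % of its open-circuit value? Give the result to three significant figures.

R_L(min) ≈ 9.96 kΩ

Output resistance R_th = Ra‖Rb = (470 × 364000)/364500 = 469.4 Ω.
The fractional drop is R_th/(R_th + R_L); requiring this ≤ 0.0450 gives R_L ≥ R_th(1/0.0450 − 1) = 469.4 × 21.22 = 9.96 kΩ.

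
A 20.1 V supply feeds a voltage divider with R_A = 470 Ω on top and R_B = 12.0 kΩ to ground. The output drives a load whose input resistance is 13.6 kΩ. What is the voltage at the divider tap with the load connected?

The load sits in parallel with R_B: R_B‖R_L = (12000 × 13600) / (12000 + 13600) = 6375 Ω.
V_out = 20.1 × 6375 / (470 + 6375) = 20.1 × 6375/6845 = 18.7 V.
(Unloaded it would have been 19.3 V.)

V_out ≈ 18.7 V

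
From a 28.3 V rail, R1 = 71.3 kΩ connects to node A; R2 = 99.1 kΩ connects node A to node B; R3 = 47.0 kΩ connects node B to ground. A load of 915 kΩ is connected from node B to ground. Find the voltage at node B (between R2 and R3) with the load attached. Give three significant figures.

At node B, R3 is in parallel with the load: R3‖R_L = 44.70 kΩ.
Below node A the resistance is R2 + (R3‖R_L) = 143.8 kΩ, so V_A = 28.3 × 143.8/215.1 = 18.92 V.
Then V_B = V_A × (R3‖R_L)/(R2 + R3‖R_L) = 18.92 × 44.70/143.8 = 5.88 V.

V ≈ 5.88 V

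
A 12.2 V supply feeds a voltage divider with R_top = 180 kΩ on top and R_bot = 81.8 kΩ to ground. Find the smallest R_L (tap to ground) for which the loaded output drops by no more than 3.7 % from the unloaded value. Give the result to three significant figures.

R_L(min) ≈ 1.46 MΩ

Output resistance R_th = R_top‖R_bot = (180 × 81.8)/261.8 = 56.24 kΩ.
The fractional drop is R_th/(R_th + R_L); requiring this ≤ 0.0370 gives R_L ≥ R_th(1/0.0370 − 1) = 56.24 × 26.03 = 1.46 MΩ.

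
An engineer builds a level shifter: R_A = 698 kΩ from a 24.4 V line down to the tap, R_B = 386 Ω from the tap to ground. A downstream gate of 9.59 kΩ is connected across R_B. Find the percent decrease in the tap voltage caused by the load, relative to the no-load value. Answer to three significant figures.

The divider's output (Thévenin) resistance is R_A‖R_B = 385.8 Ω.
Fractional drop under load = R_th/(R_th + R_L) = 385.8 / (385.8 + 9590) = 0.03867.
So the output falls by 3.87 %.

3.87 %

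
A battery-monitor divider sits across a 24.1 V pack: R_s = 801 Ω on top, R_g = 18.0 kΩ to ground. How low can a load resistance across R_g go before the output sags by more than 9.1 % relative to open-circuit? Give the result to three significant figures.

Output resistance R_th = R_s‖R_g = (801 × 18000)/18800 = 766.9 Ω.
The fractional drop is R_th/(R_th + R_L); requiring this ≤ 0.0910 gives R_L ≥ R_th(1/0.0910 − 1) = 766.9 × 9.989 = 7.66 kΩ.

R_L(min) ≈ 7.66 kΩ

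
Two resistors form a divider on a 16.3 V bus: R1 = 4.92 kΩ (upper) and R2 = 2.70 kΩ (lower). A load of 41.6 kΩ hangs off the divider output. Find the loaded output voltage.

The load sits in parallel with R2: R2‖R_L = (2.70 × 41.6) / (2.70 + 41.6) = 2.535 kΩ.
V_out = 16.3 × 2.535 / (4.92 + 2.535) = 16.3 × 2.535/7.455 = 5.54 V.

V_out ≈ 5.54 V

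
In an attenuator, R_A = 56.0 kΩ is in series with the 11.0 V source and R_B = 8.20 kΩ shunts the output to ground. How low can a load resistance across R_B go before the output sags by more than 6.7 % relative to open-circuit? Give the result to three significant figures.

Output resistance R_th = R_A‖R_B = (56.0 × 8.20)/64.20 = 7.153 kΩ.
The fractional drop is R_th/(R_th + R_L); requiring this ≤ 0.0670 gives R_L ≥ R_th(1/0.0670 − 1) = 7.153 × 13.93 = 99.6 kΩ.

R_L(min) ≈ 99.6 kΩ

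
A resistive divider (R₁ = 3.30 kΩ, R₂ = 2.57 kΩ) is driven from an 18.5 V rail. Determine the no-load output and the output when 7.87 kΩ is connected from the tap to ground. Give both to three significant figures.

Open-circuit: V = 18.5 × 2.57/(3.30 + 2.57) = 8.10 V.
With the load, R₂ becomes R₂‖R_L = 1.937 kΩ, so V = 18.5 × 1.937/5.237 = 6.84 V.

Unloaded: 8.10 V; loaded: 6.84 V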